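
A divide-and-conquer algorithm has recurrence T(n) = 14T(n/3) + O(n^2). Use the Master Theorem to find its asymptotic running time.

Master Theorem for T(n) = 14T(n/3) + O(n^2):

a = 14, b = 3, c = 2
log_b(a) = log_3(14) = 2.4022

Case 1: c = 2 < log_3(14) = 2.4022
T(n) = O(n^(log_3 14))

For T(n) = 14T(n/3) + O(n^2): log_3(14) = 2.4022. This is Case 1 of the Master Theorem (c < log_b(a), work dominated by leaves), giving O(n^(log_3 14)).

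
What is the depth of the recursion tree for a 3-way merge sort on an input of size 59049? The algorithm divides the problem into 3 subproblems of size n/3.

For divide and conquer with division factor 3:

Problem sizes at each level:
Level 0: 59049
Level 1: 19683
Level 2: 6561
Level 3: 2187
Level 4: 729
Level 5: 243
Level 6: 81
Level 7: 27
Level 8: 9
Level 9: 3
Level 10: 1

The root is level 0 and the size-1 base case is level 10 (the tree spans levels 0 through 10, i.e. 11 levels counting the root), so the depth is the number of divisions: log_3(59049) = 10

The recursion tree depth is log_3(59049) = 10. At each level, the problem size is divided by 3, so it takes 10 divisions to reduce to a base case of size 1. The algorithm makes 3 recursive calls at each level.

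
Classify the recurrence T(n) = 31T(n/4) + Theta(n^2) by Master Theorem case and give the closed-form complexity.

Master Theorem for T(n) = 31T(n/4) + O(n^2):

a = 31, b = 4, c = 2
log_b(a) = log_4(31) = 2.4771

Case 1: c = 2 < log_4(31) = 2.4771
T(n) = O(n^(log_4 31))

For T(n) = 31T(n/4) + O(n^2): log_4(31) = 2.4771. This is Case 1 of the Master Theorem (c < log_b(a), work dominated by leaves), giving O(n^(log_4 31)).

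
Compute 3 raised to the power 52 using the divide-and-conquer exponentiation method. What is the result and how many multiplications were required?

Computing 3^52 by squaring (build up from 3^1; each line after the first costs one multiplication):

3^1 = 3
3^2 = (3^1)^2 = 3^2 = 9
3^3 = 3 * 3^2 = 3 * 9 = 27
3^6 = (3^3)^2 = 27^2 = 729
3^12 = (3^6)^2 = 729^2 = 531441
3^13 = 3 * 3^12 = 3 * 531441 = 1594323
3^26 = (3^13)^2 = 1594323^2 = 2541865828329
3^52 = (3^26)^2 = 2541865828329^2 = 6461081889226673298932241

Result: 6461081889226673298932241
Multiplications needed: 7 (7 lines after 3^1)

3^52 = 6461081889226673298932241. Using exponentiation by squaring, this requires 7 multiplications. The key idea: if the exponent is even, square the half-power; if odd, multiply by the base once.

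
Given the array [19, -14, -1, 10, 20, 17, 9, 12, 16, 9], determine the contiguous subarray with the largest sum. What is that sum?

Using Kadane's algorithm on [19, -14, -1, 10, 20, 17, 9, 12, 16, 9]:

Scanning through the array:
Position 1 (value -14): max_ending_here = 5, max_so_far = 19
Position 2 (value -1): max_ending_here = 4, max_so_far = 19
Position 3 (value 10): max_ending_here = 14, max_so_far = 19
Position 4 (value 20): max_ending_here = 34, max_so_far = 34
Position 5 (value 17): max_ending_here = 51, max_so_far = 51
Position 6 (value 9): max_ending_here = 60, max_so_far = 60
Position 7 (value 12): max_ending_here = 72, max_so_far = 72
Position 8 (value 16): max_ending_here = 88, max_so_far = 88
Position 9 (value 9): max_ending_here = 97, max_so_far = 97

Maximum subarray: [19, -14, -1, 10, 20, 17, 9, 12, 16, 9]
Maximum sum: 97

The maximum subarray is [19, -14, -1, 10, 20, 17, 9, 12, 16, 9] with sum 97. This subarray runs from index 0 to index 9.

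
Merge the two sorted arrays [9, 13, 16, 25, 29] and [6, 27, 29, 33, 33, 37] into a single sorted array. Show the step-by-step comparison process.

Merging process:

Compare 9 vs 6: take 6 from right. Merged: [6]
Compare 9 vs 27: take 9 from left. Merged: [6, 9]
Compare 13 vs 27: take 13 from left. Merged: [6, 9, 13]
Compare 16 vs 27: take 16 from left. Merged: [6, 9, 13, 16]
Compare 25 vs 27: take 25 from left. Merged: [6, 9, 13, 16, 25]
Compare 29 vs 27: take 27 from right. Merged: [6, 9, 13, 16, 25, 27]
Compare 29 vs 29: take 29 from left. Merged: [6, 9, 13, 16, 25, 27, 29]
Append remaining from right: [29, 33, 33, 37]. Merged: [6, 9, 13, 16, 25, 27, 29, 29, 33, 33, 37]

Final merged array: [6, 9, 13, 16, 25, 27, 29, 29, 33, 33, 37]
Total comparisons: 7

The merged array is [6, 9, 13, 16, 25, 27, 29, 29, 33, 33, 37], requiring 7 comparisons. The merge step runs in O(n) time where n is the total number of elements.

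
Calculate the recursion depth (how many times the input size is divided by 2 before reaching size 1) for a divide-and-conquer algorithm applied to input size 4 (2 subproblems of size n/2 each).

For divide and conquer with division factor 2:

Problem sizes at each level:
Level 0: 4
Level 1: 2
Level 2: 1

The root is level 0 and the size-1 base case is level 2 (the tree spans levels 0 through 2, i.e. 3 levels counting the root), so the depth is the number of divisions: log_2(4) = 2

The recursion tree depth is log_2(4) = 2. At each level, the problem size is divided by 2, so it takes 2 divisions to reduce to a base case of size 1. The algorithm makes 2 recursive calls at each level.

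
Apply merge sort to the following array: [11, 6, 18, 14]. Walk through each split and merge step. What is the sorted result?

Merge sort trace:

Split: [11, 6, 18, 14] -> [11, 6] and [18, 14]
  Split: [11, 6] -> [11] and [6]
  Merge: [11] + [6] -> [6, 11]
  Split: [18, 14] -> [18] and [14]
  Merge: [18] + [14] -> [14, 18]
Merge: [6, 11] + [14, 18] -> [6, 11, 14, 18]

Final sorted array: [6, 11, 14, 18]

The merge sort proceeds by recursively splitting the array and merging sorted halves.
After all merges, the sorted array is [6, 11, 14, 18].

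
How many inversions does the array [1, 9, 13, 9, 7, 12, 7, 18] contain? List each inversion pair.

Finding inversions in [1, 9, 13, 9, 7, 12, 7, 18]:

(1, 4): arr[1]=9 > arr[4]=7
(1, 6): arr[1]=9 > arr[6]=7
(2, 3): arr[2]=13 > arr[3]=9
(2, 4): arr[2]=13 > arr[4]=7
(2, 5): arr[2]=13 > arr[5]=12
(2, 6): arr[2]=13 > arr[6]=7
(3, 4): arr[3]=9 > arr[4]=7
(3, 6): arr[3]=9 > arr[6]=7
(5, 6): arr[5]=12 > arr[6]=7

Total inversions: 9

The array has 9 inversion(s): (1,4), (1,6), (2,3), (2,4), (2,5), (2,6), (3,4), (3,6), (5,6). Each pair (i,j) satisfies i < j and arr[i] > arr[j].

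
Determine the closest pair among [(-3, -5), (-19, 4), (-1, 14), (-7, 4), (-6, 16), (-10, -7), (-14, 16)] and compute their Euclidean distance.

Computing all pairwise distances among 7 points:

d((-3, -5), (-19, 4)) = 18.3576
d((-3, -5), (-1, 14)) = 19.105
d((-3, -5), (-7, 4)) = 9.8489
d((-3, -5), (-6, 16)) = 21.2132
d((-3, -5), (-10, -7)) = 7.2801
d((-3, -5), (-14, 16)) = 23.7065
d((-19, 4), (-1, 14)) = 20.5913
d((-19, 4), (-7, 4)) = 12.0
d((-19, 4), (-6, 16)) = 17.6918
d((-19, 4), (-10, -7)) = 14.2127
d((-19, 4), (-14, 16)) = 13.0
d((-1, 14), (-7, 4)) = 11.6619
d((-1, 14), (-6, 16)) = 5.3852 <-- minimum
d((-1, 14), (-10, -7)) = 22.8473
d((-1, 14), (-14, 16)) = 13.1529
d((-7, 4), (-6, 16)) = 12.0416
d((-7, 4), (-10, -7)) = 11.4018
d((-7, 4), (-14, 16)) = 13.8924
d((-6, 16), (-10, -7)) = 23.3452
d((-6, 16), (-14, 16)) = 8.0
d((-10, -7), (-14, 16)) = 23.3452

Closest pair: (-1, 14) and (-6, 16) with distance 5.3852

The closest pair is (-1, 14) and (-6, 16) with Euclidean distance 5.3852. For 7 points, brute-force pairwise comparison is shown above. For large n, the divide-and-conquer algorithm (sort by x, recurse on halves, check the dividing strip) achieves O(n log n).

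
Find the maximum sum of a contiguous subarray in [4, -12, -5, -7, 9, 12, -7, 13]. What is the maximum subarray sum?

Using Kadane's algorithm on [4, -12, -5, -7, 9, 12, -7, 13]:

Scanning through the array:
Position 1 (value -12): max_ending_here = -8, max_so_far = 4
Position 2 (value -5): max_ending_here = -5, max_so_far = 4
Position 3 (value -7): max_ending_here = -7, max_so_far = 4
Position 4 (value 9): max_ending_here = 9, max_so_far = 9
Position 5 (value 12): max_ending_here = 21, max_so_far = 21
Position 6 (value -7): max_ending_here = 14, max_so_far = 21
Position 7 (value 13): max_ending_here = 27, max_so_far = 27

Maximum subarray: [9, 12, -7, 13]
Maximum sum: 27

The maximum subarray is [9, 12, -7, 13] with sum 27. This subarray runs from index 4 to index 7.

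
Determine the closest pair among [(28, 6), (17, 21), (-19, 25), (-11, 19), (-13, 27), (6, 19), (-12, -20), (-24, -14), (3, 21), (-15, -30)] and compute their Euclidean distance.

Computing all pairwise distances among 10 points:

d((28, 6), (17, 21)) = 18.6011
d((28, 6), (-19, 25)) = 50.6952
d((28, 6), (-11, 19)) = 41.1096
d((28, 6), (-13, 27)) = 46.0652
d((28, 6), (6, 19)) = 25.5539
d((28, 6), (-12, -20)) = 47.7074
d((28, 6), (-24, -14)) = 55.7136
d((28, 6), (3, 21)) = 29.1548
d((28, 6), (-15, -30)) = 56.0803
d((17, 21), (-19, 25)) = 36.2215
d((17, 21), (-11, 19)) = 28.0713
d((17, 21), (-13, 27)) = 30.5941
d((17, 21), (6, 19)) = 11.1803
d((17, 21), (-12, -20)) = 50.2195
d((17, 21), (-24, -14)) = 53.9073
d((17, 21), (3, 21)) = 14.0
d((17, 21), (-15, -30)) = 60.208
d((-19, 25), (-11, 19)) = 10.0
d((-19, 25), (-13, 27)) = 6.3246
d((-19, 25), (6, 19)) = 25.7099
d((-19, 25), (-12, -20)) = 45.5412
d((-19, 25), (-24, -14)) = 39.3192
d((-19, 25), (3, 21)) = 22.3607
d((-19, 25), (-15, -30)) = 55.1453
d((-11, 19), (-13, 27)) = 8.2462
d((-11, 19), (6, 19)) = 17.0
d((-11, 19), (-12, -20)) = 39.0128
d((-11, 19), (-24, -14)) = 35.4683
d((-11, 19), (3, 21)) = 14.1421
d((-11, 19), (-15, -30)) = 49.163
d((-13, 27), (6, 19)) = 20.6155
d((-13, 27), (-12, -20)) = 47.0106
d((-13, 27), (-24, -14)) = 42.45
d((-13, 27), (3, 21)) = 17.088
d((-13, 27), (-15, -30)) = 57.0351
d((6, 19), (-12, -20)) = 42.9535
d((6, 19), (-24, -14)) = 44.5982
d((6, 19), (3, 21)) = 3.6056 <-- minimum
d((6, 19), (-15, -30)) = 53.3104
d((-12, -20), (-24, -14)) = 13.4164
d((-12, -20), (3, 21)) = 43.6578
d((-12, -20), (-15, -30)) = 10.4403
d((-24, -14), (3, 21)) = 44.2041
d((-24, -14), (-15, -30)) = 18.3576
d((3, 21), (-15, -30)) = 54.0833

Closest pair: (6, 19) and (3, 21) with distance 3.6056

The closest pair is (6, 19) and (3, 21) with Euclidean distance 3.6056. For 10 points, brute-force pairwise comparison is shown above. For large n, the divide-and-conquer algorithm (sort by x, recurse on halves, check the dividing strip) achieves O(n log n).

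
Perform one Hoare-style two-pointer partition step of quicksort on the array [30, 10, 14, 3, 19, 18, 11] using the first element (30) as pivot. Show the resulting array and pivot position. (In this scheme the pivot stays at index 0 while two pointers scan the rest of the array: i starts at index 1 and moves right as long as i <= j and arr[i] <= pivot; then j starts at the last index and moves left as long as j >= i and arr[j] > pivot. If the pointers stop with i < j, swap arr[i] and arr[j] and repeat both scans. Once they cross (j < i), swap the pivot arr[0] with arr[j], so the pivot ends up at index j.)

Hoare-style two-pointer partition with pivot = 30:

Initial array: [30, 10, 14, 3, 19, 18, 11]

Pointers start at i = 1, j = 6.
i ends at 7, j ends at 6: the pointers have crossed (j < i), so scanning stops.

Swap pivot arr[0] with arr[6] to place pivot at position 6: [11, 10, 14, 3, 19, 18, 30]
Pivot position: 6

After partitioning with pivot 30, the array becomes [11, 10, 14, 3, 19, 18, 30]. The pivot is placed at index 6. All elements to the left of the pivot are <= 30, and all elements to the right are > 30.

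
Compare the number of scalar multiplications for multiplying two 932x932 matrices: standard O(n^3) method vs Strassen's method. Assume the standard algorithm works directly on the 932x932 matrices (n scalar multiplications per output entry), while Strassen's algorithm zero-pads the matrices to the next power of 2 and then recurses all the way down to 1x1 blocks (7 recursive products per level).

Matrix multiplication for 932x932 matrices:

Strassen's algorithm requires power-of-2 dimensions. Pad 932x932 to 1024x1024 (next power of 2).

Standard algorithm: 932^3 = 809557568 multiplications
Strassen's algorithm: 7^(log2(1024)) = 7^10 = 282475249 multiplications
Savings: 809557568 - 282475249 = 527082319 multiplications

Standard: 809557568 multiplications (932^3). Strassen: 282475249 multiplications (7^10, after padding to 1024x1024). Strassen reduces 8 recursive multiplications to 7 at each level.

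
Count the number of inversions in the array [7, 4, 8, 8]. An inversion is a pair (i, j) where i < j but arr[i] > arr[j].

Finding inversions in [7, 4, 8, 8]:

(0, 1): arr[0]=7 > arr[1]=4

Total inversions: 1

The array has 1 inversion(s): (0,1). Each pair (i,j) satisfies i < j and arr[i] > arr[j].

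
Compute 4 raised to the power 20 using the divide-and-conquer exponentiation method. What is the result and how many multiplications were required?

Computing 4^20 by squaring (build up from 4^1; each line after the first costs one multiplication):

4^1 = 4
4^2 = (4^1)^2 = 4^2 = 16
4^4 = (4^2)^2 = 16^2 = 256
4^5 = 4 * 4^4 = 4 * 256 = 1024
4^10 = (4^5)^2 = 1024^2 = 1048576
4^20 = (4^10)^2 = 1048576^2 = 1099511627776

Result: 1099511627776
Multiplications needed: 5 (5 lines after 4^1)

4^20 = 1099511627776. Using exponentiation by squaring, this requires 5 multiplications. The key idea: if the exponent is even, square the half-power; if odd, multiply by the base once.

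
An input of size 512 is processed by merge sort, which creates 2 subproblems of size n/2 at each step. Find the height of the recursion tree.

For divide and conquer with division factor 2:

Problem sizes at each level:
Level 0: 512
Level 1: 256
Level 2: 128
Level 3: 64
Level 4: 32
Level 5: 16
Level 6: 8
Level 7: 4
Level 8: 2
Level 9: 1

The root is level 0 and the size-1 base case is level 9 (the tree spans levels 0 through 9, i.e. 10 levels counting the root), so the depth is the number of divisions: log_2(512) = 9

The recursion tree depth is log_2(512) = 9. At each level, the problem size is divided by 2, so it takes 9 divisions to reduce to a base case of size 1. The algorithm makes 2 recursive calls at each level.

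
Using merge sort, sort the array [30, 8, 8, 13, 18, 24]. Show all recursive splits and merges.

Merge sort trace:

Split: [30, 8, 8, 13, 18, 24] -> [30, 8, 8] and [13, 18, 24]
  Split: [30, 8, 8] -> [30] and [8, 8]
    Split: [8, 8] -> [8] and [8]
    Merge: [8] + [8] -> [8, 8]
  Merge: [30] + [8, 8] -> [8, 8, 30]
  Split: [13, 18, 24] -> [13] and [18, 24]
    Split: [18, 24] -> [18] and [24]
    Merge: [18] + [24] -> [18, 24]
  Merge: [13] + [18, 24] -> [13, 18, 24]
Merge: [8, 8, 30] + [13, 18, 24] -> [8, 8, 13, 18, 24, 30]

Final sorted array: [8, 8, 13, 18, 24, 30]

The merge sort proceeds by recursively splitting the array and merging sorted halves.
After all merges, the sorted array is [8, 8, 13, 18, 24, 30].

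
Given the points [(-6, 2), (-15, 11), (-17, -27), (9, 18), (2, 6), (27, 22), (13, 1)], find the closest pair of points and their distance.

Computing all pairwise distances among 7 points:

d((-6, 2), (-15, 11)) = 12.7279
d((-6, 2), (-17, -27)) = 31.0161
d((-6, 2), (9, 18)) = 21.9317
d((-6, 2), (2, 6)) = 8.9443 <-- minimum
d((-6, 2), (27, 22)) = 38.5876
d((-6, 2), (13, 1)) = 19.0263
d((-15, 11), (-17, -27)) = 38.0526
d((-15, 11), (9, 18)) = 25.0
d((-15, 11), (2, 6)) = 17.72
d((-15, 11), (27, 22)) = 43.4166
d((-15, 11), (13, 1)) = 29.7321
d((-17, -27), (9, 18)) = 51.9711
d((-17, -27), (2, 6)) = 38.0789
d((-17, -27), (27, 22)) = 65.8559
d((-17, -27), (13, 1)) = 41.0366
d((9, 18), (2, 6)) = 13.8924
d((9, 18), (27, 22)) = 18.4391
d((9, 18), (13, 1)) = 17.4642
d((2, 6), (27, 22)) = 29.6816
d((2, 6), (13, 1)) = 12.083
d((27, 22), (13, 1)) = 25.2389

Closest pair: (-6, 2) and (2, 6) with distance 8.9443

The closest pair is (-6, 2) and (2, 6) with Euclidean distance 8.9443. For 7 points, brute-force pairwise comparison is shown above. For large n, the divide-and-conquer algorithm (sort by x, recurse on halves, check the dividing strip) achieves O(n log n).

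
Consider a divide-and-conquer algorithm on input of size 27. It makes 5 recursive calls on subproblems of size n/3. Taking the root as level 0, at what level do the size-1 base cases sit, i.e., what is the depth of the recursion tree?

For divide and conquer with division factor 3:

Problem sizes at each level:
Level 0: 27
Level 1: 9
Level 2: 3
Level 3: 1

The root is level 0 and the size-1 base case is level 3 (the tree spans levels 0 through 3, i.e. 4 levels counting the root), so the depth is the number of divisions: log_3(27) = 3

The recursion tree depth is log_3(27) = 3. At each level, the problem size is divided by 3, so it takes 3 divisions to reduce to a base case of size 1. The algorithm makes 5 recursive calls at each level.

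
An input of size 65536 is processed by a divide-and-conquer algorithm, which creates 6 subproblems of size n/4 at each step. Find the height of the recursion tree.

For divide and conquer with division factor 4:

Problem sizes at each level:
Level 0: 65536
Level 1: 16384
Level 2: 4096
Level 3: 1024
Level 4: 256
Level 5: 64
Level 6: 16
Level 7: 4
Level 8: 1

The root is level 0 and the size-1 base case is level 8 (the tree spans levels 0 through 8, i.e. 9 levels counting the root), so the depth is the number of divisions: log_4(65536) = 8

The recursion tree depth is log_4(65536) = 8. At each level, the problem size is divided by 4, so it takes 8 divisions to reduce to a base case of size 1. The algorithm makes 6 recursive calls at each level.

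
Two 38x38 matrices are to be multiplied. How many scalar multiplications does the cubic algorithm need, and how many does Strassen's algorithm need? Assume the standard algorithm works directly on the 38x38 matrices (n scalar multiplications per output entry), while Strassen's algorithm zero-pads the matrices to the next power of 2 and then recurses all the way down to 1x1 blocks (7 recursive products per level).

Matrix multiplication for 38x38 matrices:

Strassen's algorithm requires power-of-2 dimensions. Pad 38x38 to 64x64 (next power of 2).

Standard algorithm: 38^3 = 54872 multiplications
Strassen's algorithm: 7^(log2(64)) = 7^6 = 117649 multiplications
Difference: 54872 - 117649 = -62777 (Strassen uses MORE here due to padding overhead — for small or just-over-power-of-2 n, padding can outweigh the per-level savings)

Standard: 54872 multiplications (38^3). Strassen: 117649 multiplications (7^6, after padding to 64x64). Strassen reduces 8 recursive multiplications to 7 at each level.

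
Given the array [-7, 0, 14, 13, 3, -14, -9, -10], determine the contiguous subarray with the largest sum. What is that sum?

Using Kadane's algorithm on [-7, 0, 14, 13, 3, -14, -9, -10]:

Scanning through the array:
Position 1 (value 0): max_ending_here = 0, max_so_far = 0
Position 2 (value 14): max_ending_here = 14, max_so_far = 14
Position 3 (value 13): max_ending_here = 27, max_so_far = 27
Position 4 (value 3): max_ending_here = 30, max_so_far = 30
Position 5 (value -14): max_ending_here = 16, max_so_far = 30
Position 6 (value -9): max_ending_here = 7, max_so_far = 30
Position 7 (value -10): max_ending_here = -3, max_so_far = 30

Maximum subarray: [0, 14, 13, 3]
Maximum sum: 30

The maximum subarray is [0, 14, 13, 3] with sum 30. This subarray runs from index 1 to index 4.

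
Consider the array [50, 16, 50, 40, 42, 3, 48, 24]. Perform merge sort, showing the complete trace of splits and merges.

Merge sort trace:

Split: [50, 16, 50, 40, 42, 3, 48, 24] -> [50, 16, 50, 40] and [42, 3, 48, 24]
  Split: [50, 16, 50, 40] -> [50, 16] and [50, 40]
    Split: [50, 16] -> [50] and [16]
    Merge: [50] + [16] -> [16, 50]
    Split: [50, 40] -> [50] and [40]
    Merge: [50] + [40] -> [40, 50]
  Merge: [16, 50] + [40, 50] -> [16, 40, 50, 50]
  Split: [42, 3, 48, 24] -> [42, 3] and [48, 24]
    Split: [42, 3] -> [42] and [3]
    Merge: [42] + [3] -> [3, 42]
    Split: [48, 24] -> [48] and [24]
    Merge: [48] + [24] -> [24, 48]
  Merge: [3, 42] + [24, 48] -> [3, 24, 42, 48]
Merge: [16, 40, 50, 50] + [3, 24, 42, 48] -> [3, 16, 24, 40, 42, 48, 50, 50]

Final sorted array: [3, 16, 24, 40, 42, 48, 50, 50]

The merge sort proceeds by recursively splitting the array and merging sorted halves.
After all merges, the sorted array is [3, 16, 24, 40, 42, 48, 50, 50].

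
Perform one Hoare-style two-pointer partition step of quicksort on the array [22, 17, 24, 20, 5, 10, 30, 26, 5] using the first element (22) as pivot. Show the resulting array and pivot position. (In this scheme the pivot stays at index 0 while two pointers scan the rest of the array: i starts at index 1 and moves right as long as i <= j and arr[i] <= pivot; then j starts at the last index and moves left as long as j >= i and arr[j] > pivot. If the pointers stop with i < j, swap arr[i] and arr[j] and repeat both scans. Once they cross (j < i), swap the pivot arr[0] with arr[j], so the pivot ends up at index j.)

Hoare-style two-pointer partition with pivot = 22:

Initial array: [22, 17, 24, 20, 5, 10, 30, 26, 5]

Pointers start at i = 1, j = 8.
i stops at index 2 (arr[2]=24 > 22), j stops at index 8 (arr[8]=5 <= 22): swap arr[2] and arr[8], array becomes [22, 17, 5, 20, 5, 10, 30, 26, 24]
i ends at 6, j ends at 5: the pointers have crossed (j < i), so scanning stops.

Swap pivot arr[0] with arr[5] to place pivot at position 5: [10, 17, 5, 20, 5, 22, 30, 26, 24]
Pivot position: 5

After partitioning with pivot 22, the array becomes [10, 17, 5, 20, 5, 22, 30, 26, 24]. The pivot is placed at index 5. All elements to the left of the pivot are <= 22, and all elements to the right are > 22.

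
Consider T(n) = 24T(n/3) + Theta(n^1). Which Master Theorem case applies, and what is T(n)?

Master Theorem for T(n) = 24T(n/3) + O(n^1):

a = 24, b = 3, c = 1
log_b(a) = log_3(24) = 2.8928

Case 1: c = 1 < log_3(24) = 2.8928
T(n) = O(n^(log_3 24))

For T(n) = 24T(n/3) + O(n^1): log_3(24) = 2.8928. This is Case 1 of the Master Theorem (c < log_b(a), work dominated by leaves), giving O(n^(log_3 24)).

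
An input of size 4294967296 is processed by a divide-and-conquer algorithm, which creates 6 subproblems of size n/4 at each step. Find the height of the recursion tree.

For divide and conquer with division factor 4:

Problem sizes at each level:
Level 0: 4294967296
Level 1: 1073741824
Level 2: 268435456
Level 3: 67108864
Level 4: 16777216
Level 5: 4194304
Level 6: 1048576
Level 7: 262144
Level 8: 65536
Level 9: 16384
Level 10: 4096
Level 11: 1024
Level 12: 256
Level 13: 64
Level 14: 16
Level 15: 4
Level 16: 1

The root is level 0 and the size-1 base case is level 16 (the tree spans levels 0 through 16, i.e. 17 levels counting the root), so the depth is the number of divisions: log_4(4294967296) = 16

The recursion tree depth is log_4(4294967296) = 16. At each level, the problem size is divided by 4, so it takes 16 divisions to reduce to a base case of size 1. The algorithm makes 6 recursive calls at each level.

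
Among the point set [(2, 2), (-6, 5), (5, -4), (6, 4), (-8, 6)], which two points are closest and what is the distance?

Computing all pairwise distances among 5 points:

d((2, 2), (-6, 5)) = 8.544
d((2, 2), (5, -4)) = 6.7082
d((2, 2), (6, 4)) = 4.4721
d((2, 2), (-8, 6)) = 10.7703
d((-6, 5), (5, -4)) = 14.2127
d((-6, 5), (6, 4)) = 12.0416
d((-6, 5), (-8, 6)) = 2.2361 <-- minimum
d((5, -4), (6, 4)) = 8.0623
d((5, -4), (-8, 6)) = 16.4012
d((6, 4), (-8, 6)) = 14.1421

Closest pair: (-6, 5) and (-8, 6) with distance 2.2361

The closest pair is (-6, 5) and (-8, 6) with Euclidean distance 2.2361. For 5 points, brute-force pairwise comparison is shown above. For large n, the divide-and-conquer algorithm (sort by x, recurse on halves, check the dividing strip) achieves O(n log n).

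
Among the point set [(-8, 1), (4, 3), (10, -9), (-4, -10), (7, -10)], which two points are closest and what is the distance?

Computing all pairwise distances among 5 points:

d((-8, 1), (4, 3)) = 12.1655
d((-8, 1), (10, -9)) = 20.5913
d((-8, 1), (-4, -10)) = 11.7047
d((-8, 1), (7, -10)) = 18.6011
d((4, 3), (10, -9)) = 13.4164
d((4, 3), (-4, -10)) = 15.2643
d((4, 3), (7, -10)) = 13.3417
d((10, -9), (-4, -10)) = 14.0357
d((10, -9), (7, -10)) = 3.1623 <-- minimum
d((-4, -10), (7, -10)) = 11.0

Closest pair: (10, -9) and (7, -10) with distance 3.1623

The closest pair is (10, -9) and (7, -10) with Euclidean distance 3.1623. For 5 points, brute-force pairwise comparison is shown above. For large n, the divide-and-conquer algorithm (sort by x, recurse on halves, check the dividing strip) achieves O(n log n).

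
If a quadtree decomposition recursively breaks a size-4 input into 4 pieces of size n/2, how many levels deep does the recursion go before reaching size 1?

For divide and conquer with division factor 2:

Problem sizes at each level:
Level 0: 4
Level 1: 2
Level 2: 1

The root is level 0 and the size-1 base case is level 2 (the tree spans levels 0 through 2, i.e. 3 levels counting the root), so the depth is the number of divisions: log_2(4) = 2

The recursion tree depth is log_2(4) = 2. At each level, the problem size is divided by 2, so it takes 2 divisions to reduce to a base case of size 1. The algorithm makes 4 recursive calls at each level.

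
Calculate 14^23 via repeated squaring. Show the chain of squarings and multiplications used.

Computing 14^23 by squaring (build up from 14^1; each line after the first costs one multiplication):

14^1 = 14
14^2 = (14^1)^2 = 14^2 = 196
14^4 = (14^2)^2 = 196^2 = 38416
14^5 = 14 * 14^4 = 14 * 38416 = 537824
14^10 = (14^5)^2 = 537824^2 = 289254654976
14^11 = 14 * 14^10 = 14 * 289254654976 = 4049565169664
14^22 = (14^11)^2 = 4049565169664^2 = 16398978063355821105872896
14^23 = 14 * 14^22 = 14 * 16398978063355821105872896 = 229585692886981495482220544

Result: 229585692886981495482220544
Multiplications needed: 7 (7 lines after 14^1)

14^23 = 229585692886981495482220544. Using exponentiation by squaring, this requires 7 multiplications. The key idea: if the exponent is even, square the half-power; if odd, multiply by the base once.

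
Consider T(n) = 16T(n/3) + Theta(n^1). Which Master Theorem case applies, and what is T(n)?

Master Theorem for T(n) = 16T(n/3) + O(n^1):

a = 16, b = 3, c = 1
log_b(a) = log_3(16) = 2.5237

Case 1: c = 1 < log_3(16) = 2.5237
T(n) = O(n^(log_3 16))

For T(n) = 16T(n/3) + O(n^1): log_3(16) = 2.5237. This is Case 1 of the Master Theorem (c < log_b(a), work dominated by leaves), giving O(n^(log_3 16)).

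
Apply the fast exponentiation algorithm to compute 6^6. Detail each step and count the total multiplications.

Computing 6^6 by squaring (build up from 6^1; each line after the first costs one multiplication):

6^1 = 6
6^2 = (6^1)^2 = 6^2 = 36
6^3 = 6 * 6^2 = 6 * 36 = 216
6^6 = (6^3)^2 = 216^2 = 46656

Result: 46656
Multiplications needed: 3 (3 lines after 6^1)

6^6 = 46656. Using exponentiation by squaring, this requires 3 multiplications. The key idea: if the exponent is even, square the half-power; if odd, multiply by the base once.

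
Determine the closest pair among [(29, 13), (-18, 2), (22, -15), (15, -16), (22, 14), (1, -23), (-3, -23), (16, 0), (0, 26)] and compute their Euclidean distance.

Computing all pairwise distances among 9 points:

d((29, 13), (-18, 2)) = 48.2701
d((29, 13), (22, -15)) = 28.8617
d((29, 13), (15, -16)) = 32.2025
d((29, 13), (22, 14)) = 7.0711
d((29, 13), (1, -23)) = 45.607
d((29, 13), (-3, -23)) = 48.1664
d((29, 13), (16, 0)) = 18.3848
d((29, 13), (0, 26)) = 31.7805
d((-18, 2), (22, -15)) = 43.4626
d((-18, 2), (15, -16)) = 37.5899
d((-18, 2), (22, 14)) = 41.7612
d((-18, 2), (1, -23)) = 31.4006
d((-18, 2), (-3, -23)) = 29.1548
d((-18, 2), (16, 0)) = 34.0588
d((-18, 2), (0, 26)) = 30.0
d((22, -15), (15, -16)) = 7.0711
d((22, -15), (22, 14)) = 29.0
d((22, -15), (1, -23)) = 22.4722
d((22, -15), (-3, -23)) = 26.2488
d((22, -15), (16, 0)) = 16.1555
d((22, -15), (0, 26)) = 46.5296
d((15, -16), (22, 14)) = 30.8058
d((15, -16), (1, -23)) = 15.6525
d((15, -16), (-3, -23)) = 19.3132
d((15, -16), (16, 0)) = 16.0312
d((15, -16), (0, 26)) = 44.5982
d((22, 14), (1, -23)) = 42.5441
d((22, 14), (-3, -23)) = 44.6542
d((22, 14), (16, 0)) = 15.2315
d((22, 14), (0, 26)) = 25.0599
d((1, -23), (-3, -23)) = 4.0 <-- minimum
d((1, -23), (16, 0)) = 27.4591
d((1, -23), (0, 26)) = 49.0102
d((-3, -23), (16, 0)) = 29.8329
d((-3, -23), (0, 26)) = 49.0918
d((16, 0), (0, 26)) = 30.5287

Closest pair: (1, -23) and (-3, -23) with distance 4.0

The closest pair is (1, -23) and (-3, -23) with Euclidean distance 4.0. For 9 points, brute-force pairwise comparison is shown above. For large n, the divide-and-conquer algorithm (sort by x, recurse on halves, check the dividing strip) achieves O(n log n).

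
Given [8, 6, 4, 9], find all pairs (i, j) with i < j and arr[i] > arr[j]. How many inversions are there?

Finding inversions in [8, 6, 4, 9]:

(0, 1): arr[0]=8 > arr[1]=6
(0, 2): arr[0]=8 > arr[2]=4
(1, 2): arr[1]=6 > arr[2]=4

Total inversions: 3

The array has 3 inversion(s): (0,1), (0,2), (1,2). Each pair (i,j) satisfies i < j and arr[i] > arr[j].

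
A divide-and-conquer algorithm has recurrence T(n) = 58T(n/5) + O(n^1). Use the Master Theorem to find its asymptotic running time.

Master Theorem for T(n) = 58T(n/5) + O(n^1):

a = 58, b = 5, c = 1
log_b(a) = log_5(58) = 2.5229

Case 1: c = 1 < log_5(58) = 2.5229
T(n) = O(n^(log_5 58))

For T(n) = 58T(n/5) + O(n^1): log_5(58) = 2.5229. This is Case 1 of the Master Theorem (c < log_b(a), work dominated by leaves), giving O(n^(log_5 58)).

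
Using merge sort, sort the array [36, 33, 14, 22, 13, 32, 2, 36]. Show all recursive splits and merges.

Merge sort trace:

Split: [36, 33, 14, 22, 13, 32, 2, 36] -> [36, 33, 14, 22] and [13, 32, 2, 36]
  Split: [36, 33, 14, 22] -> [36, 33] and [14, 22]
    Split: [36, 33] -> [36] and [33]
    Merge: [36] + [33] -> [33, 36]
    Split: [14, 22] -> [14] and [22]
    Merge: [14] + [22] -> [14, 22]
  Merge: [33, 36] + [14, 22] -> [14, 22, 33, 36]
  Split: [13, 32, 2, 36] -> [13, 32] and [2, 36]
    Split: [13, 32] -> [13] and [32]
    Merge: [13] + [32] -> [13, 32]
    Split: [2, 36] -> [2] and [36]
    Merge: [2] + [36] -> [2, 36]
  Merge: [13, 32] + [2, 36] -> [2, 13, 32, 36]
Merge: [14, 22, 33, 36] + [2, 13, 32, 36] -> [2, 13, 14, 22, 32, 33, 36, 36]

Final sorted array: [2, 13, 14, 22, 32, 33, 36, 36]

The merge sort proceeds by recursively splitting the array and merging sorted halves.
After all merges, the sorted array is [2, 13, 14, 22, 32, 33, 36, 36].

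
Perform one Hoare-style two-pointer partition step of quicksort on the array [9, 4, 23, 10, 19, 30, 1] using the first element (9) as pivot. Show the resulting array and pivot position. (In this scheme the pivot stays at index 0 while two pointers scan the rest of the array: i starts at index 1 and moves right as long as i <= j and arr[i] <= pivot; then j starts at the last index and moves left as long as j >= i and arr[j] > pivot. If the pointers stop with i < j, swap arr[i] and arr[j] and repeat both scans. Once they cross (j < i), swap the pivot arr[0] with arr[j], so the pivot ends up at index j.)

Hoare-style two-pointer partition with pivot = 9:

Initial array: [9, 4, 23, 10, 19, 30, 1]

Pointers start at i = 1, j = 6.
i stops at index 2 (arr[2]=23 > 9), j stops at index 6 (arr[6]=1 <= 9): swap arr[2] and arr[6], array becomes [9, 4, 1, 10, 19, 30, 23]
i ends at 3, j ends at 2: the pointers have crossed (j < i), so scanning stops.

Swap pivot arr[0] with arr[2] to place pivot at position 2: [1, 4, 9, 10, 19, 30, 23]
Pivot position: 2

After partitioning with pivot 9, the array becomes [1, 4, 9, 10, 19, 30, 23]. The pivot is placed at index 2. All elements to the left of the pivot are <= 9, and all elements to the right are > 9.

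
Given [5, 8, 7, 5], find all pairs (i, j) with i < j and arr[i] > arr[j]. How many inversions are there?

Finding inversions in [5, 8, 7, 5]:

(1, 2): arr[1]=8 > arr[2]=7
(1, 3): arr[1]=8 > arr[3]=5
(2, 3): arr[2]=7 > arr[3]=5

Total inversions: 3

The array has 3 inversion(s): (1,2), (1,3), (2,3). Each pair (i,j) satisfies i < j and arr[i] > arr[j].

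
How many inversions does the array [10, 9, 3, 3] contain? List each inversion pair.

Finding inversions in [10, 9, 3, 3]:

(0, 1): arr[0]=10 > arr[1]=9
(0, 2): arr[0]=10 > arr[2]=3
(0, 3): arr[0]=10 > arr[3]=3
(1, 2): arr[1]=9 > arr[2]=3
(1, 3): arr[1]=9 > arr[3]=3

Total inversions: 5

The array has 5 inversion(s): (0,1), (0,2), (0,3), (1,2), (1,3). Each pair (i,j) satisfies i < j and arr[i] > arr[j].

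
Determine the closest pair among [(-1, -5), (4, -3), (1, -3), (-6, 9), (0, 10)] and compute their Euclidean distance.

Computing all pairwise distances among 5 points:

d((-1, -5), (4, -3)) = 5.3852
d((-1, -5), (1, -3)) = 2.8284 <-- minimum
d((-1, -5), (-6, 9)) = 14.8661
d((-1, -5), (0, 10)) = 15.0333
d((4, -3), (1, -3)) = 3.0
d((4, -3), (-6, 9)) = 15.6205
d((4, -3), (0, 10)) = 13.6015
d((1, -3), (-6, 9)) = 13.8924
d((1, -3), (0, 10)) = 13.0384
d((-6, 9), (0, 10)) = 6.0828

Closest pair: (-1, -5) and (1, -3) with distance 2.8284

The closest pair is (-1, -5) and (1, -3) with Euclidean distance 2.8284. For 5 points, brute-force pairwise comparison is shown above. For large n, the divide-and-conquer algorithm (sort by x, recurse on halves, check the dividing strip) achieves O(n log n).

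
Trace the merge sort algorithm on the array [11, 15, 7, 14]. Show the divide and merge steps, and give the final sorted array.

Merge sort trace:

Split: [11, 15, 7, 14] -> [11, 15] and [7, 14]
  Split: [11, 15] -> [11] and [15]
  Merge: [11] + [15] -> [11, 15]
  Split: [7, 14] -> [7] and [14]
  Merge: [7] + [14] -> [7, 14]
Merge: [11, 15] + [7, 14] -> [7, 11, 14, 15]

Final sorted array: [7, 11, 14, 15]

The merge sort proceeds by recursively splitting the array and merging sorted halves.
After all merges, the sorted array is [7, 11, 14, 15].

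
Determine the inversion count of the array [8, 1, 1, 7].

Finding inversions in [8, 1, 1, 7]:

(0, 1): arr[0]=8 > arr[1]=1
(0, 2): arr[0]=8 > arr[2]=1
(0, 3): arr[0]=8 > arr[3]=7

Total inversions: 3

The array has 3 inversion(s): (0,1), (0,2), (0,3). Each pair (i,j) satisfies i < j and arr[i] > arr[j].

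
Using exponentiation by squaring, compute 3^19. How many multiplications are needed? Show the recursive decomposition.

Computing 3^19 by squaring (build up from 3^1; each line after the first costs one multiplication):

3^1 = 3
3^2 = (3^1)^2 = 3^2 = 9
3^4 = (3^2)^2 = 9^2 = 81
3^8 = (3^4)^2 = 81^2 = 6561
3^9 = 3 * 3^8 = 3 * 6561 = 19683
3^18 = (3^9)^2 = 19683^2 = 387420489
3^19 = 3 * 3^18 = 3 * 387420489 = 1162261467

Result: 1162261467
Multiplications needed: 6 (6 lines after 3^1)

3^19 = 1162261467. Using exponentiation by squaring, this requires 6 multiplications. The key idea: if the exponent is even, square the half-power; if odd, multiply by the base once.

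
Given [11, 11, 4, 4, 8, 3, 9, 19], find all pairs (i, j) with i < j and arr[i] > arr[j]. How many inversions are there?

Finding inversions in [11, 11, 4, 4, 8, 3, 9, 19]:

(0, 2): arr[0]=11 > arr[2]=4
(0, 3): arr[0]=11 > arr[3]=4
(0, 4): arr[0]=11 > arr[4]=8
(0, 5): arr[0]=11 > arr[5]=3
(0, 6): arr[0]=11 > arr[6]=9
(1, 2): arr[1]=11 > arr[2]=4
(1, 3): arr[1]=11 > arr[3]=4
(1, 4): arr[1]=11 > arr[4]=8
(1, 5): arr[1]=11 > arr[5]=3
(1, 6): arr[1]=11 > arr[6]=9
(2, 5): arr[2]=4 > arr[5]=3
(3, 5): arr[3]=4 > arr[5]=3
(4, 5): arr[4]=8 > arr[5]=3

Total inversions: 13

The array has 13 inversion(s): (0,2), (0,3), (0,4), (0,5), (0,6), (1,2), (1,3), (1,4), (1,5), (1,6), (2,5), (3,5), (4,5). Each pair (i,j) satisfies i < j and arr[i] > arr[j].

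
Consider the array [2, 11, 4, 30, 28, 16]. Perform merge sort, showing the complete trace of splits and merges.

Merge sort trace:

Split: [2, 11, 4, 30, 28, 16] -> [2, 11, 4] and [30, 28, 16]
  Split: [2, 11, 4] -> [2] and [11, 4]
    Split: [11, 4] -> [11] and [4]
    Merge: [11] + [4] -> [4, 11]
  Merge: [2] + [4, 11] -> [2, 4, 11]
  Split: [30, 28, 16] -> [30] and [28, 16]
    Split: [28, 16] -> [28] and [16]
    Merge: [28] + [16] -> [16, 28]
  Merge: [30] + [16, 28] -> [16, 28, 30]
Merge: [2, 4, 11] + [16, 28, 30] -> [2, 4, 11, 16, 28, 30]

Final sorted array: [2, 4, 11, 16, 28, 30]

The merge sort proceeds by recursively splitting the array and merging sorted halves.
After all merges, the sorted array is [2, 4, 11, 16, 28, 30].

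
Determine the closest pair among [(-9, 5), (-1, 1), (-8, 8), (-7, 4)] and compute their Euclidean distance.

Computing all pairwise distances among 4 points:

d((-9, 5), (-1, 1)) = 8.9443
d((-9, 5), (-8, 8)) = 3.1623
d((-9, 5), (-7, 4)) = 2.2361 <-- minimum
d((-1, 1), (-8, 8)) = 9.8995
d((-1, 1), (-7, 4)) = 6.7082
d((-8, 8), (-7, 4)) = 4.1231

Closest pair: (-9, 5) and (-7, 4) with distance 2.2361

The closest pair is (-9, 5) and (-7, 4) with Euclidean distance 2.2361. For 4 points, brute-force pairwise comparison is shown above. For large n, the divide-and-conquer algorithm (sort by x, recurse on halves, check the dividing strip) achieves O(n log n).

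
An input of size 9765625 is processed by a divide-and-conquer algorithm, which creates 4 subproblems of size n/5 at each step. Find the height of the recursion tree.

For divide and conquer with division factor 5:

Problem sizes at each level:
Level 0: 9765625
Level 1: 1953125
Level 2: 390625
Level 3: 78125
Level 4: 15625
Level 5: 3125
Level 6: 625
Level 7: 125
Level 8: 25
Level 9: 5
Level 10: 1

The root is level 0 and the size-1 base case is level 10 (the tree spans levels 0 through 10, i.e. 11 levels counting the root), so the depth is the number of divisions: log_5(9765625) = 10

The recursion tree depth is log_5(9765625) = 10. At each level, the problem size is divided by 5, so it takes 10 divisions to reduce to a base case of size 1. The algorithm makes 4 recursive calls at each level.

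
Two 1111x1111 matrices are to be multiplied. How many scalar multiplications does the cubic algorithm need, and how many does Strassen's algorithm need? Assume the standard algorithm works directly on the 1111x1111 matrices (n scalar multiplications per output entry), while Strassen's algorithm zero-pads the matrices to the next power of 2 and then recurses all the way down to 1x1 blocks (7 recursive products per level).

Matrix multiplication for 1111x1111 matrices:

Strassen's algorithm requires power-of-2 dimensions. Pad 1111x1111 to 2048x2048 (next power of 2).

Standard algorithm: 1111^3 = 1371330631 multiplications
Strassen's algorithm: 7^(log2(2048)) = 7^11 = 1977326743 multiplications
Difference: 1371330631 - 1977326743 = -605996112 (Strassen uses MORE here due to padding overhead — for small or just-over-power-of-2 n, padding can outweigh the per-level savings)

Standard: 1371330631 multiplications (1111^3). Strassen: 1977326743 multiplications (7^11, after padding to 2048x2048). Strassen reduces 8 recursive multiplications to 7 at each level.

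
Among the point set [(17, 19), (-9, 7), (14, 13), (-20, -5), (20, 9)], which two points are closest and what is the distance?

Computing all pairwise distances among 5 points:

d((17, 19), (-9, 7)) = 28.6356
d((17, 19), (14, 13)) = 6.7082 <-- minimum
d((17, 19), (-20, -5)) = 44.1022
d((17, 19), (20, 9)) = 10.4403
d((-9, 7), (14, 13)) = 23.7697
d((-9, 7), (-20, -5)) = 16.2788
d((-9, 7), (20, 9)) = 29.0689
d((14, 13), (-20, -5)) = 38.4708
d((14, 13), (20, 9)) = 7.2111
d((-20, -5), (20, 9)) = 42.3792

Closest pair: (17, 19) and (14, 13) with distance 6.7082

The closest pair is (17, 19) and (14, 13) with Euclidean distance 6.7082. For 5 points, brute-force pairwise comparison is shown above. For large n, the divide-and-conquer algorithm (sort by x, recurse on halves, check the dividing strip) achieves O(n log n).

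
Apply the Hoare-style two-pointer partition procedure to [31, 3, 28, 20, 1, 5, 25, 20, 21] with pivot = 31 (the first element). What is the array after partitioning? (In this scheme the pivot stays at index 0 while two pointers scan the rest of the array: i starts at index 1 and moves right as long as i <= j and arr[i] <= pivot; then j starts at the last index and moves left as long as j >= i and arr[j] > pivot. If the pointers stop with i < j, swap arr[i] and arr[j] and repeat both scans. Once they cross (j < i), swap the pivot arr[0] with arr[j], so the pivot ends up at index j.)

Hoare-style two-pointer partition with pivot = 31:

Initial array: [31, 3, 28, 20, 1, 5, 25, 20, 21]

Pointers start at i = 1, j = 8.
i ends at 9, j ends at 8: the pointers have crossed (j < i), so scanning stops.

Swap pivot arr[0] with arr[8] to place pivot at position 8: [21, 3, 28, 20, 1, 5, 25, 20, 31]
Pivot position: 8

After partitioning with pivot 31, the array becomes [21, 3, 28, 20, 1, 5, 25, 20, 31]. The pivot is placed at index 8. All elements to the left of the pivot are <= 31, and all elements to the right are > 31.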